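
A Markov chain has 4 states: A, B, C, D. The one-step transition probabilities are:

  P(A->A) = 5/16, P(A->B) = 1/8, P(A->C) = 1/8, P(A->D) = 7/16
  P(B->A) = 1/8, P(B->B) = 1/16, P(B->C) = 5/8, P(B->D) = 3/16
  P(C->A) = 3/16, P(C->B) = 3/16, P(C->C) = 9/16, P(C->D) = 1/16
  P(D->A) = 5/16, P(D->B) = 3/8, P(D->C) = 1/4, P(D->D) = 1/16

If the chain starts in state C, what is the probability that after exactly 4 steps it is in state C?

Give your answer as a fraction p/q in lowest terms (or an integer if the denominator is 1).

Answer: 27941/65536

Derivation:
Computing P^4 by repeated multiplication:
P^1 =
  A: [5/16, 1/8, 1/8, 7/16]
  B: [1/8, 1/16, 5/8, 3/16]
  C: [3/16, 3/16, 9/16, 1/16]
  D: [5/16, 3/8, 1/4, 1/16]
P^2 =
  A: [35/128, 15/64, 19/64, 25/128]
  B: [57/256, 53/256, 29/64, 15/128]
  C: [53/256, 21/128, 121/256, 5/32]
  D: [27/128, 17/128, 55/128, 29/128]
P^3 =
  A: [237/1024, 91/512, 203/512, 199/1024]
  B: [889/4096, 695/4096, 113/256, 11/64]
  C: [57/256, 751/4096, 1775/4096, 329/2048]
  D: [479/2048, 205/1024, 835/2048, 81/512]
P^4 =
  A: [1881/8192, 767/4096, 843/2048, 1405/8192]
  B: [14779/65536, 12121/65536, 3477/8192, 2705/16384]
  C: [14677/65536, 1481/8192, 27941/65536, 5535/32768]
  D: [1835/8192, 5817/32768, 13869/32768, 2871/16384]

(P^4)[C -> C] = 27941/65536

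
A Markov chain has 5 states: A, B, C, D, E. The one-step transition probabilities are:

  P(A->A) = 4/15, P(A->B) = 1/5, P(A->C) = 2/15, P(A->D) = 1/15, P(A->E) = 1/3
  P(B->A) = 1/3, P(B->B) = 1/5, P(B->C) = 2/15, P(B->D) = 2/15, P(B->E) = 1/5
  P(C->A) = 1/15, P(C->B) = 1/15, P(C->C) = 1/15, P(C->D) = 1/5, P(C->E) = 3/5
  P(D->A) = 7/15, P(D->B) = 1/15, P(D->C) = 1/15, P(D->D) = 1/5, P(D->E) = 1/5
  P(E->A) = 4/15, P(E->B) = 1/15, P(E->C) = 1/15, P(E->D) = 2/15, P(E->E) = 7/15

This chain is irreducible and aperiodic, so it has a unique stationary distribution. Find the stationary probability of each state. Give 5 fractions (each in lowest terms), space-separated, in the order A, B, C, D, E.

Answer: 1959/6950 418/3475 1949/20850 1349/10425 1303/3475

Derivation:
The stationary distribution satisfies pi = pi * P, i.e.:
  pi_A = 4/15*pi_A + 1/3*pi_B + 1/15*pi_C + 7/15*pi_D + 4/15*pi_E
  pi_B = 1/5*pi_A + 1/5*pi_B + 1/15*pi_C + 1/15*pi_D + 1/15*pi_E
  pi_C = 2/15*pi_A + 2/15*pi_B + 1/15*pi_C + 1/15*pi_D + 1/15*pi_E
  pi_D = 1/15*pi_A + 2/15*pi_B + 1/5*pi_C + 1/5*pi_D + 2/15*pi_E
  pi_E = 1/3*pi_A + 1/5*pi_B + 3/5*pi_C + 1/5*pi_D + 7/15*pi_E
with normalization: pi_A + pi_B + pi_C + pi_D + pi_E = 1.

Using the first 4 balance equations plus normalization, the linear system A*pi = b is:
  [-11/15, 1/3, 1/15, 7/15, 4/15] . pi = 0
  [1/5, -4/5, 1/15, 1/15, 1/15] . pi = 0
  [2/15, 2/15, -14/15, 1/15, 1/15] . pi = 0
  [1/15, 2/15, 1/5, -4/5, 2/15] . pi = 0
  [1, 1, 1, 1, 1] . pi = 1

Solving yields:
  pi_A = 1959/6950
  pi_B = 418/3475
  pi_C = 1949/20850
  pi_D = 1349/10425
  pi_E = 1303/3475

Verification (pi * P):
  1959/6950*4/15 + 418/3475*1/3 + 1949/20850*1/15 + 1349/10425*7/15 + 1303/3475*4/15 = 1959/6950 = pi_A  (ok)
  1959/6950*1/5 + 418/3475*1/5 + 1949/20850*1/15 + 1349/10425*1/15 + 1303/3475*1/15 = 418/3475 = pi_B  (ok)
  1959/6950*2/15 + 418/3475*2/15 + 1949/20850*1/15 + 1349/10425*1/15 + 1303/3475*1/15 = 1949/20850 = pi_C  (ok)
  1959/6950*1/15 + 418/3475*2/15 + 1949/20850*1/5 + 1349/10425*1/5 + 1303/3475*2/15 = 1349/10425 = pi_D  (ok)
  1959/6950*1/3 + 418/3475*1/5 + 1949/20850*3/5 + 1349/10425*1/5 + 1303/3475*7/15 = 1303/3475 = pi_E  (ok)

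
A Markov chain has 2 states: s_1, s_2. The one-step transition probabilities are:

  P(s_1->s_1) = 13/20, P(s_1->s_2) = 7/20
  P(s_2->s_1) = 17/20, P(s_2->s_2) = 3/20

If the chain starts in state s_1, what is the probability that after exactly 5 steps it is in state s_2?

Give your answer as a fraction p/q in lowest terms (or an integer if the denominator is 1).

Answer: 3647/12500

Derivation:
Computing P^5 by repeated multiplication:
P^1 =
  s_1: [13/20, 7/20]
  s_2: [17/20, 3/20]
P^2 =
  s_1: [18/25, 7/25]
  s_2: [17/25, 8/25]
P^3 =
  s_1: [353/500, 147/500]
  s_2: [357/500, 143/500]
P^4 =
  s_1: [443/625, 182/625]
  s_2: [442/625, 183/625]
P^5 =
  s_1: [8853/12500, 3647/12500]
  s_2: [8857/12500, 3643/12500]

(P^5)[s_1 -> s_2] = 3647/12500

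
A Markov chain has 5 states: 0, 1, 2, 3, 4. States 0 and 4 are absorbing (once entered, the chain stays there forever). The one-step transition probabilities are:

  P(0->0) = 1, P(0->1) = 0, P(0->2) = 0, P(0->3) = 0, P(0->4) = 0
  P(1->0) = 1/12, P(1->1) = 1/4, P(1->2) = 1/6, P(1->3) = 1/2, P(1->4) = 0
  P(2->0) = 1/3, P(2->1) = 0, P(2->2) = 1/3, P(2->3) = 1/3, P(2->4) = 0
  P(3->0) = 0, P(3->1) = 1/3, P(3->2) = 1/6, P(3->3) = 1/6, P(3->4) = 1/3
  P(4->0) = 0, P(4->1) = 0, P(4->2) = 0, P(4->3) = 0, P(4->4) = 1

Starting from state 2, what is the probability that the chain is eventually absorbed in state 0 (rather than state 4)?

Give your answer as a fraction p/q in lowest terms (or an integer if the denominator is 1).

Let a_i = P(absorbed in 0 | start in state i).
Boundary conditions: a_0 = 1, a_4 = 0.
For each transient state i, a_i = sum_j P(i->j) * a_j:
  a_1 = 1/12*a_0 + 1/4*a_1 + 1/6*a_2 + 1/2*a_3 + 0*a_4
  a_2 = 1/3*a_0 + 0*a_1 + 1/3*a_2 + 1/3*a_3 + 0*a_4
  a_3 = 0*a_0 + 1/3*a_1 + 1/6*a_2 + 1/6*a_3 + 1/3*a_4

Substituting a_0 = 1 and a_4 = 0, rearrange to (I - Q) a = r where r[i] = P(i -> 0):
  [3/4, -1/6, -1/2] . (a_1, a_2, a_3) = 1/12
  [0, 2/3, -1/3] . (a_1, a_2, a_3) = 1/3
  [-1/3, -1/6, 5/6] . (a_1, a_2, a_3) = 0

Solving yields:
  a_1 = 25/53
  a_2 = 35/53
  a_3 = 17/53

Starting state is 2, so the absorption probability is a_2 = 35/53.

Answer: 35/53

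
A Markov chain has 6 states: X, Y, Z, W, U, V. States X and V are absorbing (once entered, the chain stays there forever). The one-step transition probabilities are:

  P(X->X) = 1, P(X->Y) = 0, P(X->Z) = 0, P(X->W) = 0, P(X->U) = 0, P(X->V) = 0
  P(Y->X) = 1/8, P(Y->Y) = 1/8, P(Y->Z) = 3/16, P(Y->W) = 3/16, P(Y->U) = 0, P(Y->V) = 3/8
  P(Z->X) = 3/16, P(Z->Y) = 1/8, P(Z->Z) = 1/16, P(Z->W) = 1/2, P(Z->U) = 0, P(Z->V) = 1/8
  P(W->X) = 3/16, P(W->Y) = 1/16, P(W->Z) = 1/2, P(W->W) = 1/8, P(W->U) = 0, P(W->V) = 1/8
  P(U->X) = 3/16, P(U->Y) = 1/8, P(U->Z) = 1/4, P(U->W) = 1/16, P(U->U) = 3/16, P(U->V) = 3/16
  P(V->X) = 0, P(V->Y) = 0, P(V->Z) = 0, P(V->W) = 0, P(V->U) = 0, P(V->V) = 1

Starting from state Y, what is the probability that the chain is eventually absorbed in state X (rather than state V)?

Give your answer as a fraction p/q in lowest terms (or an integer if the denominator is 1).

Let a_i = P(absorbed in X | start in state i).
Boundary conditions: a_X = 1, a_V = 0.
For each transient state i, a_i = sum_j P(i->j) * a_j:
  a_Y = 1/8*a_X + 1/8*a_Y + 3/16*a_Z + 3/16*a_W + 0*a_U + 3/8*a_V
  a_Z = 3/16*a_X + 1/8*a_Y + 1/16*a_Z + 1/2*a_W + 0*a_U + 1/8*a_V
  a_W = 3/16*a_X + 1/16*a_Y + 1/2*a_Z + 1/8*a_W + 0*a_U + 1/8*a_V
  a_U = 3/16*a_X + 1/8*a_Y + 1/4*a_Z + 1/16*a_W + 3/16*a_U + 3/16*a_V

Substituting a_X = 1 and a_V = 0, rearrange to (I - Q) a = r where r[i] = P(i -> X):
  [7/8, -3/16, -3/16, 0] . (a_Y, a_Z, a_W, a_U) = 1/8
  [-1/8, 15/16, -1/2, 0] . (a_Y, a_Z, a_W, a_U) = 3/16
  [-1/16, -1/2, 7/8, 0] . (a_Y, a_Z, a_W, a_U) = 3/16
  [-1/8, -1/4, -1/16, 13/16] . (a_Y, a_Z, a_W, a_U) = 3/16

Solving yields:
  a_Y = 697/1843
  a_Z = 1005/1843
  a_W = 1019/1843
  a_U = 11962/23959

Starting state is Y, so the absorption probability is a_Y = 697/1843.

Answer: 697/1843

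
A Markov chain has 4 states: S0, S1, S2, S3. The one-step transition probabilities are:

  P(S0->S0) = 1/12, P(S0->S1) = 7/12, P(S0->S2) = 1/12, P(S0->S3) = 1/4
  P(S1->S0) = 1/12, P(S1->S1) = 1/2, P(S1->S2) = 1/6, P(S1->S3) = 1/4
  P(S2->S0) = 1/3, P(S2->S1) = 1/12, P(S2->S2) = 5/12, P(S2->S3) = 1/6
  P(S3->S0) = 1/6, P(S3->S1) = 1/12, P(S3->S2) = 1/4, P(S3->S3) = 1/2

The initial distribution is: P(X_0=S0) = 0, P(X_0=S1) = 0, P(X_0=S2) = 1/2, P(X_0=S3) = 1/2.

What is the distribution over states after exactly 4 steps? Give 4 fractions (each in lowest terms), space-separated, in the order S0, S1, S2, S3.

Answer: 875/5184 5957/20736 1643/6912 3175/10368

Derivation:
Propagating the distribution step by step (d_{t+1} = d_t * P):
d_0 = (S0=0, S1=0, S2=1/2, S3=1/2)
  d_1[S0] = 0*1/12 + 0*1/12 + 1/2*1/3 + 1/2*1/6 = 1/4
  d_1[S1] = 0*7/12 + 0*1/2 + 1/2*1/12 + 1/2*1/12 = 1/12
  d_1[S2] = 0*1/12 + 0*1/6 + 1/2*5/12 + 1/2*1/4 = 1/3
  d_1[S3] = 0*1/4 + 0*1/4 + 1/2*1/6 + 1/2*1/2 = 1/3
d_1 = (S0=1/4, S1=1/12, S2=1/3, S3=1/3)
  d_2[S0] = 1/4*1/12 + 1/12*1/12 + 1/3*1/3 + 1/3*1/6 = 7/36
  d_2[S1] = 1/4*7/12 + 1/12*1/2 + 1/3*1/12 + 1/3*1/12 = 35/144
  d_2[S2] = 1/4*1/12 + 1/12*1/6 + 1/3*5/12 + 1/3*1/4 = 37/144
  d_2[S3] = 1/4*1/4 + 1/12*1/4 + 1/3*1/6 + 1/3*1/2 = 11/36
d_2 = (S0=7/36, S1=35/144, S2=37/144, S3=11/36)
  d_3[S0] = 7/36*1/12 + 35/144*1/12 + 37/144*1/3 + 11/36*1/6 = 299/1728
  d_3[S1] = 7/36*7/12 + 35/144*1/2 + 37/144*1/12 + 11/36*1/12 = 487/1728
  d_3[S2] = 7/36*1/12 + 35/144*1/6 + 37/144*5/12 + 11/36*1/4 = 415/1728
  d_3[S3] = 7/36*1/4 + 35/144*1/4 + 37/144*1/6 + 11/36*1/2 = 527/1728
d_3 = (S0=299/1728, S1=487/1728, S2=415/1728, S3=527/1728)
  d_4[S0] = 299/1728*1/12 + 487/1728*1/12 + 415/1728*1/3 + 527/1728*1/6 = 875/5184
  d_4[S1] = 299/1728*7/12 + 487/1728*1/2 + 415/1728*1/12 + 527/1728*1/12 = 5957/20736
  d_4[S2] = 299/1728*1/12 + 487/1728*1/6 + 415/1728*5/12 + 527/1728*1/4 = 1643/6912
  d_4[S3] = 299/1728*1/4 + 487/1728*1/4 + 415/1728*1/6 + 527/1728*1/2 = 3175/10368
d_4 = (S0=875/5184, S1=5957/20736, S2=1643/6912, S3=3175/10368)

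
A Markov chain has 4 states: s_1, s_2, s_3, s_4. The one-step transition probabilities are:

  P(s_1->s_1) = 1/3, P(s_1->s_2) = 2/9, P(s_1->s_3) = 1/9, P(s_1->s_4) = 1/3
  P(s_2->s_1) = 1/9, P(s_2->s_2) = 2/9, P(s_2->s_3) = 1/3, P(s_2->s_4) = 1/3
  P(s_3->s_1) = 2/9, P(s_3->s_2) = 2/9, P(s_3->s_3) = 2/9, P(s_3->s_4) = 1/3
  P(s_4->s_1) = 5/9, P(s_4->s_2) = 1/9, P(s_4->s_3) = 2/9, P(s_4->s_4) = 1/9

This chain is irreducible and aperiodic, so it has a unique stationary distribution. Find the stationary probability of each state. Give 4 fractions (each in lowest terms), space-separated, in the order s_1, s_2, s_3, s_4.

Answer: 65/198 19/99 41/198 3/11

Derivation:
The stationary distribution satisfies pi = pi * P, i.e.:
  pi_s_1 = 1/3*pi_s_1 + 1/9*pi_s_2 + 2/9*pi_s_3 + 5/9*pi_s_4
  pi_s_2 = 2/9*pi_s_1 + 2/9*pi_s_2 + 2/9*pi_s_3 + 1/9*pi_s_4
  pi_s_3 = 1/9*pi_s_1 + 1/3*pi_s_2 + 2/9*pi_s_3 + 2/9*pi_s_4
  pi_s_4 = 1/3*pi_s_1 + 1/3*pi_s_2 + 1/3*pi_s_3 + 1/9*pi_s_4
with normalization: pi_s_1 + pi_s_2 + pi_s_3 + pi_s_4 = 1.

Using the first 3 balance equations plus normalization, the linear system A*pi = b is:
  [-2/3, 1/9, 2/9, 5/9] . pi = 0
  [2/9, -7/9, 2/9, 1/9] . pi = 0
  [1/9, 1/3, -7/9, 2/9] . pi = 0
  [1, 1, 1, 1] . pi = 1

Solving yields:
  pi_s_1 = 65/198
  pi_s_2 = 19/99
  pi_s_3 = 41/198
  pi_s_4 = 3/11

Verification (pi * P):
  65/198*1/3 + 19/99*1/9 + 41/198*2/9 + 3/11*5/9 = 65/198 = pi_s_1  (ok)
  65/198*2/9 + 19/99*2/9 + 41/198*2/9 + 3/11*1/9 = 19/99 = pi_s_2  (ok)
  65/198*1/9 + 19/99*1/3 + 41/198*2/9 + 3/11*2/9 = 41/198 = pi_s_3  (ok)
  65/198*1/3 + 19/99*1/3 + 41/198*1/3 + 3/11*1/9 = 3/11 = pi_s_4  (ok)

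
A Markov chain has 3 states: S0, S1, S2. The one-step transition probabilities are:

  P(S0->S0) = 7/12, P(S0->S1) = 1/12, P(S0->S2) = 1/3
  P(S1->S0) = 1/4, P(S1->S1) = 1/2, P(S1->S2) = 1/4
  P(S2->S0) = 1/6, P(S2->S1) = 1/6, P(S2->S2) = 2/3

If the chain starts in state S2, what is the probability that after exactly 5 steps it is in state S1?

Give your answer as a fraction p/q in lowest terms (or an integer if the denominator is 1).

Answer: 2941/13824

Derivation:
Computing P^5 by repeated multiplication:
P^1 =
  S0: [7/12, 1/12, 1/3]
  S1: [1/4, 1/2, 1/4]
  S2: [1/6, 1/6, 2/3]
P^2 =
  S0: [5/12, 7/48, 7/16]
  S1: [5/16, 5/16, 3/8]
  S2: [1/4, 5/24, 13/24]
P^3 =
  S0: [203/576, 13/72, 269/576]
  S1: [31/96, 47/192, 83/192]
  S2: [83/288, 31/144, 143/288]
P^4 =
  S0: [757/2304, 455/2304, 91/192]
  S1: [247/768, 85/384, 117/256]
  S2: [39/128, 247/1152, 277/576]
P^5 =
  S0: [553/1728, 5671/27648, 13129/27648]
  S1: [2941/9216, 1969/9216, 2153/4608]
  S2: [2153/6912, 2941/13824, 6577/13824]

(P^5)[S2 -> S1] = 2941/13824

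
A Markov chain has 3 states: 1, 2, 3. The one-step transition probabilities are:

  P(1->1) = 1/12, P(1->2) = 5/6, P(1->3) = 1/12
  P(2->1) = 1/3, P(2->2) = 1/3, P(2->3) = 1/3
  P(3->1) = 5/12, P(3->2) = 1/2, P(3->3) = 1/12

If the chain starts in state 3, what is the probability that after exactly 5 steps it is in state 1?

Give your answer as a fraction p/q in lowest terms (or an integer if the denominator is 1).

Answer: 485/1728

Derivation:
Computing P^5 by repeated multiplication:
P^1 =
  1: [1/12, 5/6, 1/12]
  2: [1/3, 1/3, 1/3]
  3: [5/12, 1/2, 1/12]
P^2 =
  1: [23/72, 7/18, 7/24]
  2: [5/18, 5/9, 1/6]
  3: [17/72, 5/9, 5/24]
P^3 =
  1: [5/18, 13/24, 13/72]
  2: [5/18, 1/2, 2/9]
  3: [7/24, 35/72, 2/9]
P^4 =
  1: [241/864, 217/432, 7/32]
  2: [61/216, 55/108, 5/24]
  3: [241/864, 223/432, 59/288]
P^5 =
  1: [487/1728, 55/108, 361/1728]
  2: [121/432, 55/108, 91/432]
  3: [485/1728, 73/144, 367/1728]

(P^5)[3 -> 1] = 485/1728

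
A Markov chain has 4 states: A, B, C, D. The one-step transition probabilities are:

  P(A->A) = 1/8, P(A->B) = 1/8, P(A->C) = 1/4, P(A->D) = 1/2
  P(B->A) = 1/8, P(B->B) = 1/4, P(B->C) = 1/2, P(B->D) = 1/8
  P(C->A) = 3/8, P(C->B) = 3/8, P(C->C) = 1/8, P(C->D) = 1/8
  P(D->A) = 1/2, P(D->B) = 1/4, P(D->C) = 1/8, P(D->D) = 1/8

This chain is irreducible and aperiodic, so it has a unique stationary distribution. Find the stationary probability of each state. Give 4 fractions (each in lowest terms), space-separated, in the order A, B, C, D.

The stationary distribution satisfies pi = pi * P, i.e.:
  pi_A = 1/8*pi_A + 1/8*pi_B + 3/8*pi_C + 1/2*pi_D
  pi_B = 1/8*pi_A + 1/4*pi_B + 3/8*pi_C + 1/4*pi_D
  pi_C = 1/4*pi_A + 1/2*pi_B + 1/8*pi_C + 1/8*pi_D
  pi_D = 1/2*pi_A + 1/8*pi_B + 1/8*pi_C + 1/8*pi_D
with normalization: pi_A + pi_B + pi_C + pi_D = 1.

Using the first 3 balance equations plus normalization, the linear system A*pi = b is:
  [-7/8, 1/8, 3/8, 1/2] . pi = 0
  [1/8, -3/4, 3/8, 1/4] . pi = 0
  [1/4, 1/2, -7/8, 1/8] . pi = 0
  [1, 1, 1, 1] . pi = 1

Solving yields:
  pi_A = 179/655
  pi_B = 162/655
  pi_C = 33/131
  pi_D = 149/655

Verification (pi * P):
  179/655*1/8 + 162/655*1/8 + 33/131*3/8 + 149/655*1/2 = 179/655 = pi_A  (ok)
  179/655*1/8 + 162/655*1/4 + 33/131*3/8 + 149/655*1/4 = 162/655 = pi_B  (ok)
  179/655*1/4 + 162/655*1/2 + 33/131*1/8 + 149/655*1/8 = 33/131 = pi_C  (ok)
  179/655*1/2 + 162/655*1/8 + 33/131*1/8 + 149/655*1/8 = 149/655 = pi_D  (ok)

Answer: 179/655 162/655 33/131 149/655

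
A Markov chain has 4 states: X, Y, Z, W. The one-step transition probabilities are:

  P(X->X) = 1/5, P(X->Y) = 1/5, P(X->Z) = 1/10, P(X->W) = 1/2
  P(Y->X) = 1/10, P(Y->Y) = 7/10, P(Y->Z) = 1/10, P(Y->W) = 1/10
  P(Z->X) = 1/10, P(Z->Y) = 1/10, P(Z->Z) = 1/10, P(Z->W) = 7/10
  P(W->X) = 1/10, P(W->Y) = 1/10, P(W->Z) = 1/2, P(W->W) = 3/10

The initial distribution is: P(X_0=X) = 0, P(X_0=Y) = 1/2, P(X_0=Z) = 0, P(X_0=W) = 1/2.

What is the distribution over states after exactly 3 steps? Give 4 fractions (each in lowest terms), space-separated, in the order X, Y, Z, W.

Propagating the distribution step by step (d_{t+1} = d_t * P):
d_0 = (X=0, Y=1/2, Z=0, W=1/2)
  d_1[X] = 0*1/5 + 1/2*1/10 + 0*1/10 + 1/2*1/10 = 1/10
  d_1[Y] = 0*1/5 + 1/2*7/10 + 0*1/10 + 1/2*1/10 = 2/5
  d_1[Z] = 0*1/10 + 1/2*1/10 + 0*1/10 + 1/2*1/2 = 3/10
  d_1[W] = 0*1/2 + 1/2*1/10 + 0*7/10 + 1/2*3/10 = 1/5
d_1 = (X=1/10, Y=2/5, Z=3/10, W=1/5)
  d_2[X] = 1/10*1/5 + 2/5*1/10 + 3/10*1/10 + 1/5*1/10 = 11/100
  d_2[Y] = 1/10*1/5 + 2/5*7/10 + 3/10*1/10 + 1/5*1/10 = 7/20
  d_2[Z] = 1/10*1/10 + 2/5*1/10 + 3/10*1/10 + 1/5*1/2 = 9/50
  d_2[W] = 1/10*1/2 + 2/5*1/10 + 3/10*7/10 + 1/5*3/10 = 9/25
d_2 = (X=11/100, Y=7/20, Z=9/50, W=9/25)
  d_3[X] = 11/100*1/5 + 7/20*1/10 + 9/50*1/10 + 9/25*1/10 = 111/1000
  d_3[Y] = 11/100*1/5 + 7/20*7/10 + 9/50*1/10 + 9/25*1/10 = 321/1000
  d_3[Z] = 11/100*1/10 + 7/20*1/10 + 9/50*1/10 + 9/25*1/2 = 61/250
  d_3[W] = 11/100*1/2 + 7/20*1/10 + 9/50*7/10 + 9/25*3/10 = 81/250
d_3 = (X=111/1000, Y=321/1000, Z=61/250, W=81/250)

Answer: 111/1000 321/1000 61/250 81/250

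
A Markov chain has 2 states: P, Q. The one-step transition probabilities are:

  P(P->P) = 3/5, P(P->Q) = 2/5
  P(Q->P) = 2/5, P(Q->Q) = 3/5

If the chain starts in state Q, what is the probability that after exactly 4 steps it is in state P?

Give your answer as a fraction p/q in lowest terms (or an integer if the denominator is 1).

Computing P^4 by repeated multiplication:
P^1 =
  P: [3/5, 2/5]
  Q: [2/5, 3/5]
P^2 =
  P: [13/25, 12/25]
  Q: [12/25, 13/25]
P^3 =
  P: [63/125, 62/125]
  Q: [62/125, 63/125]
P^4 =
  P: [313/625, 312/625]
  Q: [312/625, 313/625]

(P^4)[Q -> P] = 312/625

Answer: 312/625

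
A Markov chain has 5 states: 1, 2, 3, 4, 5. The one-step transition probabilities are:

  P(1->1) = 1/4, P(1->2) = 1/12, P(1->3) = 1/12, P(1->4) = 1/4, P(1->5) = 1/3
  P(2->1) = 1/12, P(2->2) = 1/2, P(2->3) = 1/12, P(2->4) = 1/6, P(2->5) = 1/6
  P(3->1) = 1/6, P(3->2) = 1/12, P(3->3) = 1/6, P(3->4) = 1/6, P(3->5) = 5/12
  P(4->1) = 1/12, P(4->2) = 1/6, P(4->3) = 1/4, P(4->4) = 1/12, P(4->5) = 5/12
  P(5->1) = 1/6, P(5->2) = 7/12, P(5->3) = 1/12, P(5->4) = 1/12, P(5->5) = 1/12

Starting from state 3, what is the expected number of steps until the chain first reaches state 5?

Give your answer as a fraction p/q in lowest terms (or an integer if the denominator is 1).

Let h_i = expected steps to first reach 5 from state i.
Boundary: h_5 = 0.
First-step equations for the other states:
  h_1 = 1 + 1/4*h_1 + 1/12*h_2 + 1/12*h_3 + 1/4*h_4 + 1/3*h_5
  h_2 = 1 + 1/12*h_1 + 1/2*h_2 + 1/12*h_3 + 1/6*h_4 + 1/6*h_5
  h_3 = 1 + 1/6*h_1 + 1/12*h_2 + 1/6*h_3 + 1/6*h_4 + 5/12*h_5
  h_4 = 1 + 1/12*h_1 + 1/6*h_2 + 1/4*h_3 + 1/12*h_4 + 5/12*h_5

Substituting h_5 = 0 and rearranging gives the linear system (I - Q) h = 1:
  [3/4, -1/12, -1/12, -1/4] . (h_1, h_2, h_3, h_4) = 1
  [-1/12, 1/2, -1/12, -1/6] . (h_1, h_2, h_3, h_4) = 1
  [-1/6, -1/12, 5/6, -1/6] . (h_1, h_2, h_3, h_4) = 1
  [-1/12, -1/6, -1/4, 11/12] . (h_1, h_2, h_3, h_4) = 1

Solving yields:
  h_1 = 3309/1097
  h_2 = 4284/1097
  h_3 = 3027/1097
  h_4 = 3102/1097

Starting state is 3, so the expected hitting time is h_3 = 3027/1097.

Answer: 3027/1097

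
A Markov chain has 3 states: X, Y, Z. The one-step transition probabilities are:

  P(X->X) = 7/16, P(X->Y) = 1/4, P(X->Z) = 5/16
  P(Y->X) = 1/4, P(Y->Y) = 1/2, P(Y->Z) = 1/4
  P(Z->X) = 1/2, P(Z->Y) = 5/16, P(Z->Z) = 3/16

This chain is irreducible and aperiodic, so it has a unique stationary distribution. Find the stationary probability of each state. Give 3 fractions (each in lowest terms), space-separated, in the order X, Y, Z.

The stationary distribution satisfies pi = pi * P, i.e.:
  pi_X = 7/16*pi_X + 1/4*pi_Y + 1/2*pi_Z
  pi_Y = 1/4*pi_X + 1/2*pi_Y + 5/16*pi_Z
  pi_Z = 5/16*pi_X + 1/4*pi_Y + 3/16*pi_Z
with normalization: pi_X + pi_Y + pi_Z = 1.

Using the first 2 balance equations plus normalization, the linear system A*pi = b is:
  [-9/16, 1/4, 1/2] . pi = 0
  [1/4, -1/2, 5/16] . pi = 0
  [1, 1, 1] . pi = 1

Solving yields:
  pi_X = 12/31
  pi_Y = 11/31
  pi_Z = 8/31

Verification (pi * P):
  12/31*7/16 + 11/31*1/4 + 8/31*1/2 = 12/31 = pi_X  (ok)
  12/31*1/4 + 11/31*1/2 + 8/31*5/16 = 11/31 = pi_Y  (ok)
  12/31*5/16 + 11/31*1/4 + 8/31*3/16 = 8/31 = pi_Z  (ok)

Answer: 12/31 11/31 8/31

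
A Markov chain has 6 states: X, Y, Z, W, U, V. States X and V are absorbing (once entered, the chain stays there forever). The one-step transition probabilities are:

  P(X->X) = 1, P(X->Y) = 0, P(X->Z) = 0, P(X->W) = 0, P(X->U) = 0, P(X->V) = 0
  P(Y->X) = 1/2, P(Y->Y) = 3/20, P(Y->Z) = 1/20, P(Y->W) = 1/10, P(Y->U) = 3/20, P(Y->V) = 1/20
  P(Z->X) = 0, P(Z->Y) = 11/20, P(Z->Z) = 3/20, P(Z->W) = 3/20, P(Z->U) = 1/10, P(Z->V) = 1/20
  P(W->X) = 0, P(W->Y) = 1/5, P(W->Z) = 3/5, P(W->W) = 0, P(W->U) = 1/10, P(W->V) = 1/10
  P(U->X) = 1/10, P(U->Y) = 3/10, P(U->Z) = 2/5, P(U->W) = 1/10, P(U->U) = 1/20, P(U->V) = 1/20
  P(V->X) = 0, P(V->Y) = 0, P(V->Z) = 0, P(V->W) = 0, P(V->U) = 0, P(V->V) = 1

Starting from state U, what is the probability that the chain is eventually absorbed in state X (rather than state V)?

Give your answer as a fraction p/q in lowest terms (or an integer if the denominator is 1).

Let a_i = P(absorbed in X | start in state i).
Boundary conditions: a_X = 1, a_V = 0.
For each transient state i, a_i = sum_j P(i->j) * a_j:
  a_Y = 1/2*a_X + 3/20*a_Y + 1/20*a_Z + 1/10*a_W + 3/20*a_U + 1/20*a_V
  a_Z = 0*a_X + 11/20*a_Y + 3/20*a_Z + 3/20*a_W + 1/10*a_U + 1/20*a_V
  a_W = 0*a_X + 1/5*a_Y + 3/5*a_Z + 0*a_W + 1/10*a_U + 1/10*a_V
  a_U = 1/10*a_X + 3/10*a_Y + 2/5*a_Z + 1/10*a_W + 1/20*a_U + 1/20*a_V

Substituting a_X = 1 and a_V = 0, rearrange to (I - Q) a = r where r[i] = P(i -> X):
  [17/20, -1/20, -1/10, -3/20] . (a_Y, a_Z, a_W, a_U) = 1/2
  [-11/20, 17/20, -3/20, -1/10] . (a_Y, a_Z, a_W, a_U) = 0
  [-1/5, -3/5, 1, -1/10] . (a_Y, a_Z, a_W, a_U) = 0
  [-3/10, -2/5, -1/10, 19/20] . (a_Y, a_Z, a_W, a_U) = 1/10

Solving yields:
  a_Y = 4589/5379
  a_Z = 1377/1793
  a_W = 3812/5379
  a_U = 4156/5379

Starting state is U, so the absorption probability is a_U = 4156/5379.

Answer: 4156/5379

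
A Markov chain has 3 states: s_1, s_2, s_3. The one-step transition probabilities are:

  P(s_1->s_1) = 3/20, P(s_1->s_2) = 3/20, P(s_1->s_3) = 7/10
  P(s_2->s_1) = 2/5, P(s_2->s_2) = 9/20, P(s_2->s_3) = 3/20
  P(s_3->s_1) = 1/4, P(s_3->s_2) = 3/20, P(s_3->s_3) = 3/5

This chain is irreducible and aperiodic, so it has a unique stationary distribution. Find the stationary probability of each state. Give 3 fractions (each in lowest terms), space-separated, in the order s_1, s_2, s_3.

The stationary distribution satisfies pi = pi * P, i.e.:
  pi_s_1 = 3/20*pi_s_1 + 2/5*pi_s_2 + 1/4*pi_s_3
  pi_s_2 = 3/20*pi_s_1 + 9/20*pi_s_2 + 3/20*pi_s_3
  pi_s_3 = 7/10*pi_s_1 + 3/20*pi_s_2 + 3/5*pi_s_3
with normalization: pi_s_1 + pi_s_2 + pi_s_3 = 1.

Using the first 2 balance equations plus normalization, the linear system A*pi = b is:
  [-17/20, 2/5, 1/4] . pi = 0
  [3/20, -11/20, 3/20] . pi = 0
  [1, 1, 1] . pi = 1

Solving yields:
  pi_s_1 = 79/308
  pi_s_2 = 3/14
  pi_s_3 = 163/308

Verification (pi * P):
  79/308*3/20 + 3/14*2/5 + 163/308*1/4 = 79/308 = pi_s_1  (ok)
  79/308*3/20 + 3/14*9/20 + 163/308*3/20 = 3/14 = pi_s_2  (ok)
  79/308*7/10 + 3/14*3/20 + 163/308*3/5 = 163/308 = pi_s_3  (ok)

Answer: 79/308 3/14 163/308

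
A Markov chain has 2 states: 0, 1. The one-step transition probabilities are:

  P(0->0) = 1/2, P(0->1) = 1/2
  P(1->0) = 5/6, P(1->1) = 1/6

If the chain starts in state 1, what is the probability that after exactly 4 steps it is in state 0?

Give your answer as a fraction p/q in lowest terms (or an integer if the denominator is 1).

Answer: 50/81

Derivation:
Computing P^4 by repeated multiplication:
P^1 =
  0: [1/2, 1/2]
  1: [5/6, 1/6]
P^2 =
  0: [2/3, 1/3]
  1: [5/9, 4/9]
P^3 =
  0: [11/18, 7/18]
  1: [35/54, 19/54]
P^4 =
  0: [17/27, 10/27]
  1: [50/81, 31/81]

(P^4)[1 -> 0] = 50/81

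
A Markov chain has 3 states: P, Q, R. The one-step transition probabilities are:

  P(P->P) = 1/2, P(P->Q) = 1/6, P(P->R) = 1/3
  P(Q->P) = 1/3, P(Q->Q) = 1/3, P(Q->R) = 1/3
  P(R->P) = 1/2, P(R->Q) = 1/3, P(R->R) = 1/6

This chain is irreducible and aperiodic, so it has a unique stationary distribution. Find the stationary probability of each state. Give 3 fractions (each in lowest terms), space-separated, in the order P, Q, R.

Answer: 16/35 9/35 2/7

Derivation:
The stationary distribution satisfies pi = pi * P, i.e.:
  pi_P = 1/2*pi_P + 1/3*pi_Q + 1/2*pi_R
  pi_Q = 1/6*pi_P + 1/3*pi_Q + 1/3*pi_R
  pi_R = 1/3*pi_P + 1/3*pi_Q + 1/6*pi_R
with normalization: pi_P + pi_Q + pi_R = 1.

Using the first 2 balance equations plus normalization, the linear system A*pi = b is:
  [-1/2, 1/3, 1/2] . pi = 0
  [1/6, -2/3, 1/3] . pi = 0
  [1, 1, 1] . pi = 1

Solving yields:
  pi_P = 16/35
  pi_Q = 9/35
  pi_R = 2/7

Verification (pi * P):
  16/35*1/2 + 9/35*1/3 + 2/7*1/2 = 16/35 = pi_P  (ok)
  16/35*1/6 + 9/35*1/3 + 2/7*1/3 = 9/35 = pi_Q  (ok)
  16/35*1/3 + 9/35*1/3 + 2/7*1/6 = 2/7 = pi_R  (ok)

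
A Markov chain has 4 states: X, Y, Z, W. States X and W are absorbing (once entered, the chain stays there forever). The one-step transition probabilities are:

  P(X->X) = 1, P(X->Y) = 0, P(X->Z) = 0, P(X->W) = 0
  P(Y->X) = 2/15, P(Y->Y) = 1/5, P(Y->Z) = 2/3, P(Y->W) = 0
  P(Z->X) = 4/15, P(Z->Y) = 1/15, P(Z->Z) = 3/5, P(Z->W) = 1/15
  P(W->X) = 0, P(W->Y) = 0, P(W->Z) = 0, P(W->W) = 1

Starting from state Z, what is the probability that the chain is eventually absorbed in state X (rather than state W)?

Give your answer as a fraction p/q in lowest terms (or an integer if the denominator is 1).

Answer: 25/31

Derivation:
Let a_i = P(absorbed in X | start in state i).
Boundary conditions: a_X = 1, a_W = 0.
For each transient state i, a_i = sum_j P(i->j) * a_j:
  a_Y = 2/15*a_X + 1/5*a_Y + 2/3*a_Z + 0*a_W
  a_Z = 4/15*a_X + 1/15*a_Y + 3/5*a_Z + 1/15*a_W

Substituting a_X = 1 and a_W = 0, rearrange to (I - Q) a = r where r[i] = P(i -> X):
  [4/5, -2/3] . (a_Y, a_Z) = 2/15
  [-1/15, 2/5] . (a_Y, a_Z) = 4/15

Solving yields:
  a_Y = 26/31
  a_Z = 25/31

Starting state is Z, so the absorption probability is a_Z = 25/31.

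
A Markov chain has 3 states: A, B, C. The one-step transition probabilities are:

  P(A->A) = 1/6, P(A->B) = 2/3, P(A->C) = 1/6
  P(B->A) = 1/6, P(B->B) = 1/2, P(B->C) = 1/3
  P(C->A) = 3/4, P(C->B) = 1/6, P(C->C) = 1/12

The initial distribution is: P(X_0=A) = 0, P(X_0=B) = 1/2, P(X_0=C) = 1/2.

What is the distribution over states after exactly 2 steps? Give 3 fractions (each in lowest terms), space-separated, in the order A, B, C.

Answer: 83/288 73/144 59/288

Derivation:
Propagating the distribution step by step (d_{t+1} = d_t * P):
d_0 = (A=0, B=1/2, C=1/2)
  d_1[A] = 0*1/6 + 1/2*1/6 + 1/2*3/4 = 11/24
  d_1[B] = 0*2/3 + 1/2*1/2 + 1/2*1/6 = 1/3
  d_1[C] = 0*1/6 + 1/2*1/3 + 1/2*1/12 = 5/24
d_1 = (A=11/24, B=1/3, C=5/24)
  d_2[A] = 11/24*1/6 + 1/3*1/6 + 5/24*3/4 = 83/288
  d_2[B] = 11/24*2/3 + 1/3*1/2 + 5/24*1/6 = 73/144
  d_2[C] = 11/24*1/6 + 1/3*1/3 + 5/24*1/12 = 59/288
d_2 = (A=83/288, B=73/144, C=59/288)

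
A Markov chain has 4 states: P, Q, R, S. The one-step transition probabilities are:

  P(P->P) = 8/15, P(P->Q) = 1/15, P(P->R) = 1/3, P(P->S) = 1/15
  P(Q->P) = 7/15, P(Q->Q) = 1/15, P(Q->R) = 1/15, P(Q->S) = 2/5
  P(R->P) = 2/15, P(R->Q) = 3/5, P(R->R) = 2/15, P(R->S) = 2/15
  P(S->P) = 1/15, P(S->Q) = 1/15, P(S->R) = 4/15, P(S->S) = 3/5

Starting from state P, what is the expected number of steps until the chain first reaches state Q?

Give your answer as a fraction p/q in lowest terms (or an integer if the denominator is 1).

Answer: 635/133

Derivation:
Let h_i = expected steps to first reach Q from state i.
Boundary: h_Q = 0.
First-step equations for the other states:
  h_P = 1 + 8/15*h_P + 1/15*h_Q + 1/3*h_R + 1/15*h_S
  h_R = 1 + 2/15*h_P + 3/5*h_Q + 2/15*h_R + 2/15*h_S
  h_S = 1 + 1/15*h_P + 1/15*h_Q + 4/15*h_R + 3/5*h_S

Substituting h_Q = 0 and rearranging gives the linear system (I - Q) h = 1:
  [7/15, -1/3, -1/15] . (h_P, h_R, h_S) = 1
  [-2/15, 13/15, -2/15] . (h_P, h_R, h_S) = 1
  [-1/15, -4/15, 2/5] . (h_P, h_R, h_S) = 1

Solving yields:
  h_P = 635/133
  h_R = 355/133
  h_S = 675/133

Starting state is P, so the expected hitting time is h_P = 635/133.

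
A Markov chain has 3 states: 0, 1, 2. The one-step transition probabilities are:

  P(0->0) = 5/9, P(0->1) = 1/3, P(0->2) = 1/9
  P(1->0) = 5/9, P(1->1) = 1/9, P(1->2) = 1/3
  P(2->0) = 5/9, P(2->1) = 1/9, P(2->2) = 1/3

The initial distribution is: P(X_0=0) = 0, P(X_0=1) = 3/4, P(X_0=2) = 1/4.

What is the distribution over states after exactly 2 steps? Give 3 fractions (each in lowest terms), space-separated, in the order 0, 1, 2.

Propagating the distribution step by step (d_{t+1} = d_t * P):
d_0 = (0=0, 1=3/4, 2=1/4)
  d_1[0] = 0*5/9 + 3/4*5/9 + 1/4*5/9 = 5/9
  d_1[1] = 0*1/3 + 3/4*1/9 + 1/4*1/9 = 1/9
  d_1[2] = 0*1/9 + 3/4*1/3 + 1/4*1/3 = 1/3
d_1 = (0=5/9, 1=1/9, 2=1/3)
  d_2[0] = 5/9*5/9 + 1/9*5/9 + 1/3*5/9 = 5/9
  d_2[1] = 5/9*1/3 + 1/9*1/9 + 1/3*1/9 = 19/81
  d_2[2] = 5/9*1/9 + 1/9*1/3 + 1/3*1/3 = 17/81
d_2 = (0=5/9, 1=19/81, 2=17/81)

Answer: 5/9 19/81 17/81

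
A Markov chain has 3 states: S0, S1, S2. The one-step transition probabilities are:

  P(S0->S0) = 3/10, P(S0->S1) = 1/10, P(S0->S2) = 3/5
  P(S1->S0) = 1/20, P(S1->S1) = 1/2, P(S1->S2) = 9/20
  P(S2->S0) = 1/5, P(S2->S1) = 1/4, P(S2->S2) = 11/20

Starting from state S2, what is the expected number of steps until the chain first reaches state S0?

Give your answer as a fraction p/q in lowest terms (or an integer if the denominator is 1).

Let h_i = expected steps to first reach S0 from state i.
Boundary: h_S0 = 0.
First-step equations for the other states:
  h_S1 = 1 + 1/20*h_S0 + 1/2*h_S1 + 9/20*h_S2
  h_S2 = 1 + 1/5*h_S0 + 1/4*h_S1 + 11/20*h_S2

Substituting h_S0 = 0 and rearranging gives the linear system (I - Q) h = 1:
  [1/2, -9/20] . (h_S1, h_S2) = 1
  [-1/4, 9/20] . (h_S1, h_S2) = 1

Solving yields:
  h_S1 = 8
  h_S2 = 20/3

Starting state is S2, so the expected hitting time is h_S2 = 20/3.

Answer: 20/3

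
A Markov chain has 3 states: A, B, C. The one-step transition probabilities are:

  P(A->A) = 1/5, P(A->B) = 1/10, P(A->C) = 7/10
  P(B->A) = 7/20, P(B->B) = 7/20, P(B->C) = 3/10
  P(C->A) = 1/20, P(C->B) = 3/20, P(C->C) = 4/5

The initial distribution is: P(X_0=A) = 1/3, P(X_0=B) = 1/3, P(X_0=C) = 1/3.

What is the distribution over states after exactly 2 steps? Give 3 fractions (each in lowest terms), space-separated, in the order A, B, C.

Propagating the distribution step by step (d_{t+1} = d_t * P):
d_0 = (A=1/3, B=1/3, C=1/3)
  d_1[A] = 1/3*1/5 + 1/3*7/20 + 1/3*1/20 = 1/5
  d_1[B] = 1/3*1/10 + 1/3*7/20 + 1/3*3/20 = 1/5
  d_1[C] = 1/3*7/10 + 1/3*3/10 + 1/3*4/5 = 3/5
d_1 = (A=1/5, B=1/5, C=3/5)
  d_2[A] = 1/5*1/5 + 1/5*7/20 + 3/5*1/20 = 7/50
  d_2[B] = 1/5*1/10 + 1/5*7/20 + 3/5*3/20 = 9/50
  d_2[C] = 1/5*7/10 + 1/5*3/10 + 3/5*4/5 = 17/25
d_2 = (A=7/50, B=9/50, C=17/25)

Answer: 7/50 9/50 17/25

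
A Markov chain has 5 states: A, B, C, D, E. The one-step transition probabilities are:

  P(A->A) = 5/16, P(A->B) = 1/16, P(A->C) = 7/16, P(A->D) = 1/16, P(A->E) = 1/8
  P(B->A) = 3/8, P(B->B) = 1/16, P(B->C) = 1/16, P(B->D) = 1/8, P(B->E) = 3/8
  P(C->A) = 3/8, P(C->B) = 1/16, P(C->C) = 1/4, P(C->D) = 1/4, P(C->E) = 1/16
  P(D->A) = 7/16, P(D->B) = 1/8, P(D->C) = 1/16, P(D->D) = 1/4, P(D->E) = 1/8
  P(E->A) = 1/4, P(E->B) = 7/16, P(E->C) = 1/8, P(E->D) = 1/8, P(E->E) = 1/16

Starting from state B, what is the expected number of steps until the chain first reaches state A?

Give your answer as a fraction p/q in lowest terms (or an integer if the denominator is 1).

Answer: 6240/2219

Derivation:
Let h_i = expected steps to first reach A from state i.
Boundary: h_A = 0.
First-step equations for the other states:
  h_B = 1 + 3/8*h_A + 1/16*h_B + 1/16*h_C + 1/8*h_D + 3/8*h_E
  h_C = 1 + 3/8*h_A + 1/16*h_B + 1/4*h_C + 1/4*h_D + 1/16*h_E
  h_D = 1 + 7/16*h_A + 1/8*h_B + 1/16*h_C + 1/4*h_D + 1/8*h_E
  h_E = 1 + 1/4*h_A + 7/16*h_B + 1/8*h_C + 1/8*h_D + 1/16*h_E

Substituting h_A = 0 and rearranging gives the linear system (I - Q) h = 1:
  [15/16, -1/16, -1/8, -3/8] . (h_B, h_C, h_D, h_E) = 1
  [-1/16, 3/4, -1/4, -1/16] . (h_B, h_C, h_D, h_E) = 1
  [-1/8, -1/16, 3/4, -1/8] . (h_B, h_C, h_D, h_E) = 1
  [-7/16, -1/8, -1/8, 15/16] . (h_B, h_C, h_D, h_E) = 1

Solving yields:
  h_B = 6240/2219
  h_C = 29616/11095
  h_D = 28144/11095
  h_E = 34096/11095

Starting state is B, so the expected hitting time is h_B = 6240/2219.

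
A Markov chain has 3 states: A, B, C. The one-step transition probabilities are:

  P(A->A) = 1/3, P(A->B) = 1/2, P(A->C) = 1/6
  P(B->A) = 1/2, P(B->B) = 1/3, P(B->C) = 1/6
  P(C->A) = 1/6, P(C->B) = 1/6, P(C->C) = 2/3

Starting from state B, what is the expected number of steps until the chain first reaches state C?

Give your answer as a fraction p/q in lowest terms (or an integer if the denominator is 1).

Answer: 6

Derivation:
Let h_i = expected steps to first reach C from state i.
Boundary: h_C = 0.
First-step equations for the other states:
  h_A = 1 + 1/3*h_A + 1/2*h_B + 1/6*h_C
  h_B = 1 + 1/2*h_A + 1/3*h_B + 1/6*h_C

Substituting h_C = 0 and rearranging gives the linear system (I - Q) h = 1:
  [2/3, -1/2] . (h_A, h_B) = 1
  [-1/2, 2/3] . (h_A, h_B) = 1

Solving yields:
  h_A = 6
  h_B = 6

Starting state is B, so the expected hitting time is h_B = 6.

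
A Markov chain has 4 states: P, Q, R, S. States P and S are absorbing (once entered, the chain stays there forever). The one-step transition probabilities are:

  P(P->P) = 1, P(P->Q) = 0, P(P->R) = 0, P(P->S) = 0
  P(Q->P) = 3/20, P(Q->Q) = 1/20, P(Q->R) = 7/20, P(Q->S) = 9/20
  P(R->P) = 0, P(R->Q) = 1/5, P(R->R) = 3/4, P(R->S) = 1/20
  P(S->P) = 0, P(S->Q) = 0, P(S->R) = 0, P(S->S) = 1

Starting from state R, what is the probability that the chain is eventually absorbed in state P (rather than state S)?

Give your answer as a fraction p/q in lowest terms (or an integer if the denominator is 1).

Let a_i = P(absorbed in P | start in state i).
Boundary conditions: a_P = 1, a_S = 0.
For each transient state i, a_i = sum_j P(i->j) * a_j:
  a_Q = 3/20*a_P + 1/20*a_Q + 7/20*a_R + 9/20*a_S
  a_R = 0*a_P + 1/5*a_Q + 3/4*a_R + 1/20*a_S

Substituting a_P = 1 and a_S = 0, rearrange to (I - Q) a = r where r[i] = P(i -> P):
  [19/20, -7/20] . (a_Q, a_R) = 3/20
  [-1/5, 1/4] . (a_Q, a_R) = 0

Solving yields:
  a_Q = 15/67
  a_R = 12/67

Starting state is R, so the absorption probability is a_R = 12/67.

Answer: 12/67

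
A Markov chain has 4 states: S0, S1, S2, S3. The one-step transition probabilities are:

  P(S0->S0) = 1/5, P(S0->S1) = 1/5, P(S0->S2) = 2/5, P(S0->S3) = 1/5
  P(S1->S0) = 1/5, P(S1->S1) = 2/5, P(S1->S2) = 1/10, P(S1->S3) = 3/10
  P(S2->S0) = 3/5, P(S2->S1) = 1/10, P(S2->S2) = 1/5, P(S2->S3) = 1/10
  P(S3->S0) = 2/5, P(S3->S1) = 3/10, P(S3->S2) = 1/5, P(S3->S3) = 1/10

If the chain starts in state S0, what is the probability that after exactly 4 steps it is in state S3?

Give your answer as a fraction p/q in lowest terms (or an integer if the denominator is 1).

Computing P^4 by repeated multiplication:
P^1 =
  S0: [1/5, 1/5, 2/5, 1/5]
  S1: [1/5, 2/5, 1/10, 3/10]
  S2: [3/5, 1/10, 1/5, 1/10]
  S3: [2/5, 3/10, 1/5, 1/10]
P^2 =
  S0: [2/5, 11/50, 11/50, 4/25]
  S1: [3/10, 3/10, 1/5, 1/5]
  S2: [3/10, 21/100, 31/100, 9/50]
  S3: [3/10, 1/4, 1/4, 1/5]
P^3 =
  S0: [8/25, 119/500, 129/500, 23/125]
  S1: [8/25, 13/50, 23/100, 19/100]
  S2: [9/25, 229/1000, 239/1000, 43/250]
  S3: [17/50, 49/200, 47/200, 9/50]
P^4 =
  S0: [17/50, 1201/5000, 1201/5000, 449/2500]
  S1: [33/100, 31/125, 119/500, 23/125]
  S2: [33/100, 2391/10000, 2491/10000, 909/5000]
  S3: [33/100, 487/2000, 487/2000, 183/1000]

(P^4)[S0 -> S3] = 449/2500

Answer: 449/2500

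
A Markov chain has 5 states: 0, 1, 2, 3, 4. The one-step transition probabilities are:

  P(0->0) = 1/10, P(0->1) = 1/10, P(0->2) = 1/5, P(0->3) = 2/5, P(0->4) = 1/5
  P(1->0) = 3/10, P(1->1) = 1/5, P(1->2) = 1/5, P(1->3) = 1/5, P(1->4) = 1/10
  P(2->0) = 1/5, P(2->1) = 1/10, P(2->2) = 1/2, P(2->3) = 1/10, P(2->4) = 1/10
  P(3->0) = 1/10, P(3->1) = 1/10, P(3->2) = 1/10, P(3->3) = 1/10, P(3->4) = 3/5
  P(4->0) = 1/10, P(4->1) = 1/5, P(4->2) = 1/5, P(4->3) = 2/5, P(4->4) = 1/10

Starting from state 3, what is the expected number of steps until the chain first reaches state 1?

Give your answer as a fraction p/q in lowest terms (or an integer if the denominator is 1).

Answer: 939/121

Derivation:
Let h_i = expected steps to first reach 1 from state i.
Boundary: h_1 = 0.
First-step equations for the other states:
  h_0 = 1 + 1/10*h_0 + 1/10*h_1 + 1/5*h_2 + 2/5*h_3 + 1/5*h_4
  h_2 = 1 + 1/5*h_0 + 1/10*h_1 + 1/2*h_2 + 1/10*h_3 + 1/10*h_4
  h_3 = 1 + 1/10*h_0 + 1/10*h_1 + 1/10*h_2 + 1/10*h_3 + 3/5*h_4
  h_4 = 1 + 1/10*h_0 + 1/5*h_1 + 1/5*h_2 + 2/5*h_3 + 1/10*h_4

Substituting h_1 = 0 and rearranging gives the linear system (I - Q) h = 1:
  [9/10, -1/5, -2/5, -1/5] . (h_0, h_2, h_3, h_4) = 1
  [-1/5, 1/2, -1/10, -1/10] . (h_0, h_2, h_3, h_4) = 1
  [-1/10, -1/10, 9/10, -3/5] . (h_0, h_2, h_3, h_4) = 1
  [-1/10, -1/5, -2/5, 9/10] . (h_0, h_2, h_3, h_4) = 1

Solving yields:
  h_0 = 8
  h_2 = 993/121
  h_3 = 939/121
  h_4 = 80/11

Starting state is 3, so the expected hitting time is h_3 = 939/121.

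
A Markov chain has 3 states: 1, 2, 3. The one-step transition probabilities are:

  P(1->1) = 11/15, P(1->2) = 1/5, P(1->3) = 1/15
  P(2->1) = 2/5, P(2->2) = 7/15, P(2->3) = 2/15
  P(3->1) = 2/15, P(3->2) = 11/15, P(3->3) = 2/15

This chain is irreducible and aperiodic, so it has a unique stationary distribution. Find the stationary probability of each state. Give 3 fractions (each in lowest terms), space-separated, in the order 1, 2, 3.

Answer: 41/73 25/73 7/73

Derivation:
The stationary distribution satisfies pi = pi * P, i.e.:
  pi_1 = 11/15*pi_1 + 2/5*pi_2 + 2/15*pi_3
  pi_2 = 1/5*pi_1 + 7/15*pi_2 + 11/15*pi_3
  pi_3 = 1/15*pi_1 + 2/15*pi_2 + 2/15*pi_3
with normalization: pi_1 + pi_2 + pi_3 = 1.

Using the first 2 balance equations plus normalization, the linear system A*pi = b is:
  [-4/15, 2/5, 2/15] . pi = 0
  [1/5, -8/15, 11/15] . pi = 0
  [1, 1, 1] . pi = 1

Solving yields:
  pi_1 = 41/73
  pi_2 = 25/73
  pi_3 = 7/73

Verification (pi * P):
  41/73*11/15 + 25/73*2/5 + 7/73*2/15 = 41/73 = pi_1  (ok)
  41/73*1/5 + 25/73*7/15 + 7/73*11/15 = 25/73 = pi_2  (ok)
  41/73*1/15 + 25/73*2/15 + 7/73*2/15 = 7/73 = pi_3  (ok)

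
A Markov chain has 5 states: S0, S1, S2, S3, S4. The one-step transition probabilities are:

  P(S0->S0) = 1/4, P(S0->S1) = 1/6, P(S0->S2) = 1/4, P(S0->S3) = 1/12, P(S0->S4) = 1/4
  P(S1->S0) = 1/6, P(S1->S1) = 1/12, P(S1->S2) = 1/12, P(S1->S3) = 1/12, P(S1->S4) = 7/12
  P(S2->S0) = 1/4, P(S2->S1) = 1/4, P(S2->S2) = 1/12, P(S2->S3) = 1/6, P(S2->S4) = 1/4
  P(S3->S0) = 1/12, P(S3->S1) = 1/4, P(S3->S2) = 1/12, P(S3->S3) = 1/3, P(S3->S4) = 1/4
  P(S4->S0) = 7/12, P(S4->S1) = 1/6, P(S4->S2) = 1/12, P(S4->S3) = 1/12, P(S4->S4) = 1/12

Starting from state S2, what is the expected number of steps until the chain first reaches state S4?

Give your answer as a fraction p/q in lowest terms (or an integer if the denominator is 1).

Let h_i = expected steps to first reach S4 from state i.
Boundary: h_S4 = 0.
First-step equations for the other states:
  h_S0 = 1 + 1/4*h_S0 + 1/6*h_S1 + 1/4*h_S2 + 1/12*h_S3 + 1/4*h_S4
  h_S1 = 1 + 1/6*h_S0 + 1/12*h_S1 + 1/12*h_S2 + 1/12*h_S3 + 7/12*h_S4
  h_S2 = 1 + 1/4*h_S0 + 1/4*h_S1 + 1/12*h_S2 + 1/6*h_S3 + 1/4*h_S4
  h_S3 = 1 + 1/12*h_S0 + 1/4*h_S1 + 1/12*h_S2 + 1/3*h_S3 + 1/4*h_S4

Substituting h_S4 = 0 and rearranging gives the linear system (I - Q) h = 1:
  [3/4, -1/6, -1/4, -1/12] . (h_S0, h_S1, h_S2, h_S3) = 1
  [-1/6, 11/12, -1/12, -1/12] . (h_S0, h_S1, h_S2, h_S3) = 1
  [-1/4, -1/4, 11/12, -1/6] . (h_S0, h_S1, h_S2, h_S3) = 1
  [-1/12, -1/4, -1/12, 2/3] . (h_S0, h_S1, h_S2, h_S3) = 1

Solving yields:
  h_S0 = 5052/1561
  h_S1 = 3516/1561
  h_S2 = 4932/1561
  h_S3 = 4908/1561

Starting state is S2, so the expected hitting time is h_S2 = 4932/1561.

Answer: 4932/1561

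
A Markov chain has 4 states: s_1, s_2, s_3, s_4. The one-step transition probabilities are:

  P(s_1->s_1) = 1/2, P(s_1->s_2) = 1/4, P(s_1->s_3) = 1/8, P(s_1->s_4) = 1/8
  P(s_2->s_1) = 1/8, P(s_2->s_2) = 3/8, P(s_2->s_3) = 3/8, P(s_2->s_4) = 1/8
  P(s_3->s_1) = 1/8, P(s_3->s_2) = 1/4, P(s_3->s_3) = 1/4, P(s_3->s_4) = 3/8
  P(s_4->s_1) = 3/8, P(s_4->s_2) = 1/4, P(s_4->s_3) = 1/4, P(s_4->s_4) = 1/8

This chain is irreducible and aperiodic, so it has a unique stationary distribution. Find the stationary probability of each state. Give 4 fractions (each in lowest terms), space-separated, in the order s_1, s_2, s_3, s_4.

Answer: 52/189 2/7 95/378 71/378

Derivation:
The stationary distribution satisfies pi = pi * P, i.e.:
  pi_s_1 = 1/2*pi_s_1 + 1/8*pi_s_2 + 1/8*pi_s_3 + 3/8*pi_s_4
  pi_s_2 = 1/4*pi_s_1 + 3/8*pi_s_2 + 1/4*pi_s_3 + 1/4*pi_s_4
  pi_s_3 = 1/8*pi_s_1 + 3/8*pi_s_2 + 1/4*pi_s_3 + 1/4*pi_s_4
  pi_s_4 = 1/8*pi_s_1 + 1/8*pi_s_2 + 3/8*pi_s_3 + 1/8*pi_s_4
with normalization: pi_s_1 + pi_s_2 + pi_s_3 + pi_s_4 = 1.

Using the first 3 balance equations plus normalization, the linear system A*pi = b is:
  [-1/2, 1/8, 1/8, 3/8] . pi = 0
  [1/4, -5/8, 1/4, 1/4] . pi = 0
  [1/8, 3/8, -3/4, 1/4] . pi = 0
  [1, 1, 1, 1] . pi = 1

Solving yields:
  pi_s_1 = 52/189
  pi_s_2 = 2/7
  pi_s_3 = 95/378
  pi_s_4 = 71/378

Verification (pi * P):
  52/189*1/2 + 2/7*1/8 + 95/378*1/8 + 71/378*3/8 = 52/189 = pi_s_1  (ok)
  52/189*1/4 + 2/7*3/8 + 95/378*1/4 + 71/378*1/4 = 2/7 = pi_s_2  (ok)
  52/189*1/8 + 2/7*3/8 + 95/378*1/4 + 71/378*1/4 = 95/378 = pi_s_3  (ok)
  52/189*1/8 + 2/7*1/8 + 95/378*3/8 + 71/378*1/8 = 71/378 = pi_s_4  (ok)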